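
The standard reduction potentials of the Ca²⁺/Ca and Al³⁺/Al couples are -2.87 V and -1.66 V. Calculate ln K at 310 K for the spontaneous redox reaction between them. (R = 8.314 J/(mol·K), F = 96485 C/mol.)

ln K = 271.8

E°_cell = -1.66 − (-2.87) = 1.21 V, with n = 6 electrons transferred.
At equilibrium E = 0, so the Nernst equation gives ln K = nFE°/RT = (6)(96485)(1.21)/((8.314)(310)) = 271.78.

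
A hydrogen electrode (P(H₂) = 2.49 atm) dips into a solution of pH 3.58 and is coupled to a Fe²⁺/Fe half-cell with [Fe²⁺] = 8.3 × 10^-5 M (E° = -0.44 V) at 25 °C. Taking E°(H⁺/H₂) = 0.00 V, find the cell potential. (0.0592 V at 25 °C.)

The hydrogen couple is the cathode, so E°_cell = 0.44 V; n = 2.
[H⁺] = 10^(−3.58) = 2.6 × 10^-4 M, and Q = [Fe²⁺]·P(H₂) / [H⁺]^2 = 2990.
E = E° − (0.0592/2) log Q = 0.44 − (0.0592/2)(3.475) = 0.337 V.

0.34 V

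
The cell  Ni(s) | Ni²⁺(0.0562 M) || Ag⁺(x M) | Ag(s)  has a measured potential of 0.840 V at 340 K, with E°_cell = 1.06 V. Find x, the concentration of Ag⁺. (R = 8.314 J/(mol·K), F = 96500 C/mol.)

From the Nernst equation, ln Q = nF(E° − E)/RT = 2×96500×(1.06 − 0.840)/(8.314×340) = 15.021, so Q = 3.34 × 10^6.
With Q = [Ni²⁺]/[Ag⁺]^2 and the known concentrations, [Ag⁺]^2 in the denominator gives [Ag⁺] = 1.3 × 10^-4 M.

1.3 × 10^-4 M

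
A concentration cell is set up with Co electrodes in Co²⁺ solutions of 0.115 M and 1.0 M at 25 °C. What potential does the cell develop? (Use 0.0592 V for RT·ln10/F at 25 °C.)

0.028 V

Both half-cells are Co²⁺/Co, so E°_cell = 0. The concentrated side is the cathode; the cell reaction moves Co²⁺ from high to low concentration with n = 2.
Q = [Co²⁺]_dilute/[Co²⁺]_conc = 0.115/1.0 = 0.115.
E = 0 − (0.0592/2) log Q = −(0.0592/2)(-0.939) = 0.0278 V.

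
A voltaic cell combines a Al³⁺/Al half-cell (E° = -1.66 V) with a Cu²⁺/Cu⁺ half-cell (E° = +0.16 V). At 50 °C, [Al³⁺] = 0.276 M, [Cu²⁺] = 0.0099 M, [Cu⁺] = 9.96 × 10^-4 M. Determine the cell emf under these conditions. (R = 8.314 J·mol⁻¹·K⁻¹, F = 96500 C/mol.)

The Cu²⁺/Cu⁺ couple has the higher reduction potential and acts as the cathode, so E°_cell = +0.16 − (-1.66) = 1.82 V.
Balancing electrons gives n = 3; the reaction quotient is Q = [Al³⁺]·[Cu⁺]^3/[Cu²⁺]^3 = 2.81 × 10^-4.
E = E° − (RT/nF) ln Q = 1.82 − (8.314×323)/(3×96500) × (-8.177) = 1.820 + 0.076 = 1.896 V.

1.90 V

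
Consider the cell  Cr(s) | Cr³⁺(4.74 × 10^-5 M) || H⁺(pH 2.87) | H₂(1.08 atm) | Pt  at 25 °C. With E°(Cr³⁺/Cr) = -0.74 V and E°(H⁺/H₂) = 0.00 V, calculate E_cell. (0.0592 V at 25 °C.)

0.65 V

The hydrogen couple is the cathode, so E°_cell = 0.74 V; n = 6.
[H⁺] = 10^(−2.87) = 0.0013 M, and Q = [Cr³⁺]^2·P(H₂)^3 / [H⁺]^6 = 4.7 × 10^8.
E = E° − (0.0592/6) log Q = 0.74 − (0.0592/6)(8.672) = 0.654 V.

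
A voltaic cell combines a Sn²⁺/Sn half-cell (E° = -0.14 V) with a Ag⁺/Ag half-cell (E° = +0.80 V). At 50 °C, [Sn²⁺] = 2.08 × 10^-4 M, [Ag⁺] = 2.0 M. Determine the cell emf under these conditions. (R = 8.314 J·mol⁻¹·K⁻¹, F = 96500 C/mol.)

1.08 V

The Ag⁺/Ag couple has the higher reduction potential and acts as the cathode, so E°_cell = +0.80 − (-0.14) = 0.94 V.
Balancing electrons gives n = 2; the reaction quotient is Q = [Sn²⁺]/[Ag⁺]^2 = 5.2 × 10^-5.
E = E° − (RT/nF) ln Q = 0.94 − (8.314×323)/(2×96500) × (-9.864) = 0.940 + 0.137 = 1.077 V.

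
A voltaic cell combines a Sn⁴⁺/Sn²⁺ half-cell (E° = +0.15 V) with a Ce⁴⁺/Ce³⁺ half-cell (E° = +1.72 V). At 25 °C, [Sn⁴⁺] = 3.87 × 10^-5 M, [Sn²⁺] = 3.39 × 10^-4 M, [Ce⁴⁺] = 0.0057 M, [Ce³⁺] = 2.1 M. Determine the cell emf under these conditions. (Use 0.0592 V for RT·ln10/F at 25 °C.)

1.45 V

The Ce⁴⁺/Ce³⁺ couple has the higher reduction potential and acts as the cathode, so E°_cell = +1.72 − (+0.15) = 1.57 V.
Balancing electrons gives n = 2; the reaction quotient is Q = [Sn⁴⁺]·[Ce³⁺]^2/([Sn²⁺]·[Ce⁴⁺]^2) = 1.55 × 10^4.
At 25 °C, E = E° − (0.0592/n) log Q = 1.57 − (0.0592/2)(4.190) = 1.570 − 0.124 = 1.446 V.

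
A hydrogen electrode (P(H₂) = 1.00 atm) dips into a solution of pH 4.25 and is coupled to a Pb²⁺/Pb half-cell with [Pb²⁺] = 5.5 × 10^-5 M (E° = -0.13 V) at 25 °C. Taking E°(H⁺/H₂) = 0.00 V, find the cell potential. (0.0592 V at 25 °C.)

The hydrogen couple is the cathode, so E°_cell = 0.13 V; n = 2.
[H⁺] = 10^(−4.25) = 5.6 × 10^-5 M, and Q = [Pb²⁺]·P(H₂) / [H⁺]^2 = 1.74 × 10^4.
E = E° − (0.0592/2) log Q = 0.13 − (0.0592/2)(4.240) = 0.004 V.

0.004 V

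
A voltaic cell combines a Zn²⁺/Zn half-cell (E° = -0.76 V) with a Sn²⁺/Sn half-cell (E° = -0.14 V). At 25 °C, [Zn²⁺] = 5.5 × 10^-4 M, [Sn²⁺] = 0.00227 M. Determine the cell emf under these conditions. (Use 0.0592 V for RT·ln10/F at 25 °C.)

0.638 V

The Sn²⁺/Sn couple has the higher reduction potential and acts as the cathode, so E°_cell = -0.14 − (-0.76) = 0.62 V.
Balancing electrons gives n = 2; the reaction quotient is Q = [Zn²⁺]/[Sn²⁺] = 0.242.
At 25 °C, E = E° − (0.0592/n) log Q = 0.62 − (0.0592/2)(-0.616) = 0.620 + 0.018 = 0.638 V.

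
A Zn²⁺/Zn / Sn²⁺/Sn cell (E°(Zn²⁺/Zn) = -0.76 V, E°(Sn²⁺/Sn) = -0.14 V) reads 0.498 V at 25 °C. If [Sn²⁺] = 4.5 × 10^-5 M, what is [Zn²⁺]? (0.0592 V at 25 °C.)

0.6 M

From the Nernst equation, log Q = n(E° − E)/0.0592 = 2(0.62 − 0.498)/0.0592 = 4.122, so Q = 1.32 × 10^4.
With Q = [Zn²⁺]/[Sn²⁺] and the known concentrations, [Zn²⁺] in the numerator gives [Zn²⁺] = 0.6 M.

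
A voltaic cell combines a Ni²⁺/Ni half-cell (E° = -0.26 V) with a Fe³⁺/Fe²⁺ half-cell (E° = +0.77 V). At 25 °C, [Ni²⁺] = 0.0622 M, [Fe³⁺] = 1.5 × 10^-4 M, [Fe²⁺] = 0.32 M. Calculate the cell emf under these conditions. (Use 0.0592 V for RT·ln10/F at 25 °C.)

The Fe³⁺/Fe²⁺ couple has the higher reduction potential and acts as the cathode, so E°_cell = +0.77 − (-0.26) = 1.03 V.
Balancing electrons gives n = 2; the reaction quotient is Q = [Ni²⁺]·[Fe²⁺]^2/[Fe³⁺]^2 = 2.83 × 10^5.
At 25 °C, E = E° − (0.0592/n) log Q = 1.03 − (0.0592/2)(5.452) = 1.030 − 0.161 = 0.869 V.

0.869 V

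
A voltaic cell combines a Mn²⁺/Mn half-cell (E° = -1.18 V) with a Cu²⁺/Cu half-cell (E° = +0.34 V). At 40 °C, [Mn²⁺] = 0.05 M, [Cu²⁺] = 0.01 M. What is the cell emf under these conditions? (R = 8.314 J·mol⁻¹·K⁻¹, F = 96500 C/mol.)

The Cu²⁺/Cu couple has the higher reduction potential and acts as the cathode, so E°_cell = +0.34 − (-1.18) = 1.52 V.
Balancing electrons gives n = 2; the reaction quotient is Q = [Mn²⁺]/[Cu²⁺] = 5.00.
E = E° − (RT/nF) ln Q = 1.52 − (8.314×313)/(2×96500) × (1.609) = 1.520 − 0.022 = 1.498 V.

1.50 V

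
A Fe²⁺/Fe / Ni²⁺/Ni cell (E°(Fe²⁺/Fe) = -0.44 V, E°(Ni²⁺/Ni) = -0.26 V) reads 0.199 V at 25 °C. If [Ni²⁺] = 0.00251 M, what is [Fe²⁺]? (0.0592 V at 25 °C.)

5.7 × 10^-4 M

From the Nernst equation, log Q = n(E° − E)/0.0592 = 2(0.18 − 0.199)/0.0592 = -0.642, so Q = 0.228.
With Q = [Fe²⁺]/[Ni²⁺] and the known concentrations, [Fe²⁺] in the numerator gives [Fe²⁺] = 5.7 × 10^-4 M.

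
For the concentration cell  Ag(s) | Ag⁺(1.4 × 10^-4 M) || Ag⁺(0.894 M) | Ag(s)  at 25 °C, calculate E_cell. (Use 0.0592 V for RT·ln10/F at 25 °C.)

Both half-cells are Ag⁺/Ag, so E°_cell = 0. The concentrated side is the cathode; the cell reaction moves Ag⁺ from high to low concentration with n = 1.
Q = [Ag⁺]_dilute/[Ag⁺]_conc = 1.4 × 10^-4/0.894 = 1.57 × 10^-4.
E = 0 − (0.0592/1) log Q = −(0.0592/1)(-3.805) = 0.2253 V.

0.23 V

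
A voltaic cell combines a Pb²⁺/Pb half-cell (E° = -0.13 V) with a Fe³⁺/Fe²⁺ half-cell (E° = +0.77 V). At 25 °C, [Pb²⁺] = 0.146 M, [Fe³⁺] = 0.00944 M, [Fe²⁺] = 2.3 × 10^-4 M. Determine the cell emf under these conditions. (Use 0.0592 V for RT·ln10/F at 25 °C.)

The Fe³⁺/Fe²⁺ couple has the higher reduction potential and acts as the cathode, so E°_cell = +0.77 − (-0.13) = 0.90 V.
Balancing electrons gives n = 2; the reaction quotient is Q = [Pb²⁺]·[Fe²⁺]^2/[Fe³⁺]^2 = 8.67 × 10^-5.
At 25 °C, E = E° − (0.0592/n) log Q = 0.90 − (0.0592/2)(-4.062) = 0.900 + 0.120 = 1.020 V.

1.02 V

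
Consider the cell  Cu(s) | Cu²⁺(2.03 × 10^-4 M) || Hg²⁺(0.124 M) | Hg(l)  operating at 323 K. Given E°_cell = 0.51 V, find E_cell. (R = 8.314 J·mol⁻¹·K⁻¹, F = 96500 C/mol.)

0.599 V

Balancing electrons gives n = 2; the reaction quotient is Q = [Cu²⁺]/[Hg²⁺] = 0.00164.
E = E° − (RT/nF) ln Q = 0.51 − (8.314×323)/(2×96500) × (-6.415) = 0.510 + 0.089 = 0.599 V.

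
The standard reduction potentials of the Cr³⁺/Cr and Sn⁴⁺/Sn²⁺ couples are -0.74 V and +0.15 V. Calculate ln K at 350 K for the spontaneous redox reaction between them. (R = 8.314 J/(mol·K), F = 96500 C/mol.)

ln K = 177.1

E°_cell = +0.15 − (-0.74) = 0.89 V, with n = 6 electrons transferred.
At equilibrium E = 0, so the Nernst equation gives ln K = nFE°/RT = (6)(96500)(0.89)/((8.314)(350)) = 177.09.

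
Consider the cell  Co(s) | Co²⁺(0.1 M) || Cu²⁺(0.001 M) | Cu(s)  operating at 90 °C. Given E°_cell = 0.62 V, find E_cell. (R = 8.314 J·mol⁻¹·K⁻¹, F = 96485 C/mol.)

0.548 V

Balancing electrons gives n = 2; the reaction quotient is Q = [Co²⁺]/[Cu²⁺] = 100.
E = E° − (RT/nF) ln Q = 0.62 − (8.314×363)/(2×96485) × (4.605) = 0.620 − 0.072 = 0.548 V.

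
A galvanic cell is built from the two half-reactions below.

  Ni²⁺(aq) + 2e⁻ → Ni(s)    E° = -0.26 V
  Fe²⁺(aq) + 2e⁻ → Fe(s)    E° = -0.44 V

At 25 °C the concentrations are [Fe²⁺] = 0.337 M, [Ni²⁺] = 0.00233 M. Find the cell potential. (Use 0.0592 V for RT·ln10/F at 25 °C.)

0.116 V

The Ni²⁺/Ni couple has the higher reduction potential and acts as the cathode, so E°_cell = -0.26 − (-0.44) = 0.18 V.
Balancing electrons gives n = 2; the reaction quotient is Q = [Fe²⁺]/[Ni²⁺] = 145.
At 25 °C, E = E° − (0.0592/n) log Q = 0.18 − (0.0592/2)(2.160) = 0.180 − 0.064 = 0.116 V.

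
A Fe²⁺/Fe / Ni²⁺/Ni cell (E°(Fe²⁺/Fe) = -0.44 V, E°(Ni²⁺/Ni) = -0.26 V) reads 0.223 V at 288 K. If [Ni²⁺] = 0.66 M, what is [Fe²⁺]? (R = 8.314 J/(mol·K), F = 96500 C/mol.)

From the Nernst equation, ln Q = nF(E° − E)/RT = 2×96500×(0.18 − 0.223)/(8.314×288) = -3.466, so Q = 0.0312.
With Q = [Fe²⁺]/[Ni²⁺] and the known concentrations, [Fe²⁺] in the numerator gives [Fe²⁺] = 0.021 M.

0.021 M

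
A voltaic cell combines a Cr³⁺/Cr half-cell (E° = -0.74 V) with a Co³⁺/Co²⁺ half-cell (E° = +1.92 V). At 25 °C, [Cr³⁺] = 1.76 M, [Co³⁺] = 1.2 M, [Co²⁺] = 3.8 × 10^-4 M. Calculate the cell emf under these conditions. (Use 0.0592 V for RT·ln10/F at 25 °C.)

The Co³⁺/Co²⁺ couple has the higher reduction potential and acts as the cathode, so E°_cell = +1.92 − (-0.74) = 2.66 V.
Balancing electrons gives n = 3; the reaction quotient is Q = [Cr³⁺]·[Co²⁺]^3/[Co³⁺]^3 = 5.59 × 10^-11.
At 25 °C, E = E° − (0.0592/n) log Q = 2.66 − (0.0592/3)(-10.253) = 2.660 + 0.202 = 2.862 V.

2.86 V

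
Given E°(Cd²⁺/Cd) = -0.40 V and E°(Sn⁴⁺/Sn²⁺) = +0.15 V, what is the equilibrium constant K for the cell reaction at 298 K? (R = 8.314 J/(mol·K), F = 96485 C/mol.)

E°_cell = +0.15 − (-0.40) = 0.55 V, with n = 2 electrons transferred.
At equilibrium E = 0, so the Nernst equation gives ln K = nFE°/RT = (2)(96485)(0.55)/((8.314)(298)) = 42.84.
K = e^42.84 = 4 × 10^18.

4 × 10^18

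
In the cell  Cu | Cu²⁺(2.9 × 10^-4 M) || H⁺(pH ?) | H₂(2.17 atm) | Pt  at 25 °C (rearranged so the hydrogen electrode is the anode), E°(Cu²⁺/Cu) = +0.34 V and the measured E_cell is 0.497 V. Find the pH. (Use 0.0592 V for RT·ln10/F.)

pH = 4.25

E°_cell = 0.34 V and n = 2.
log Q = n(E° − E)/0.0592 = 2×(0.34 − 0.497)/0.0592 = -5.304.
With Q = [H⁺]^2 / ([Cu²⁺]·P(H₂)), solving for [H⁺] gives log[H⁺] = -4.253, so pH = 4.25.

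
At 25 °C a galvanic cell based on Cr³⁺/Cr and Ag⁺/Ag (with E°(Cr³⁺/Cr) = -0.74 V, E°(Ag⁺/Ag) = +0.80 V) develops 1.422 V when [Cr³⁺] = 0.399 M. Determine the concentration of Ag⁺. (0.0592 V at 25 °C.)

0.0075 M

From the Nernst equation, log Q = n(E° − E)/0.0592 = 3(1.54 − 1.422)/0.0592 = 5.980, so Q = 9.54 × 10^5.
With Q = [Cr³⁺]/[Ag⁺]^3 and the known concentrations, [Ag⁺]^3 in the denominator gives [Ag⁺] = 0.0075 M.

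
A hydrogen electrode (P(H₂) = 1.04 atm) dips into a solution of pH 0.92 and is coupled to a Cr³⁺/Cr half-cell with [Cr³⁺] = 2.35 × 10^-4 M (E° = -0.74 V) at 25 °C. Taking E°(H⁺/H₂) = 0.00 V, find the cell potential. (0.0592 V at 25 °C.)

The hydrogen couple is the cathode, so E°_cell = 0.74 V; n = 6.
[H⁺] = 10^(−0.92) = 0.12 M, and Q = [Cr³⁺]^2·P(H₂)^3 / [H⁺]^6 = 0.0206.
E = E° − (0.0592/6) log Q = 0.74 − (0.0592/6)(-1.687) = 0.757 V.

0.76 V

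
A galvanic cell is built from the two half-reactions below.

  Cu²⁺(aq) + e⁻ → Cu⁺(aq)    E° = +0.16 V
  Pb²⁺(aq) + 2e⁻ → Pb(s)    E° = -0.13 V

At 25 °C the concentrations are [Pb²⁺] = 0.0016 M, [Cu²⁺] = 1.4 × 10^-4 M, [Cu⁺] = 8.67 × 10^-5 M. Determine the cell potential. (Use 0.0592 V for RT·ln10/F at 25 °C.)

The Cu²⁺/Cu⁺ couple has the higher reduction potential and acts as the cathode, so E°_cell = +0.16 − (-0.13) = 0.29 V.
Balancing electrons gives n = 2; the reaction quotient is Q = [Pb²⁺]·[Cu⁺]^2/[Cu²⁺]^2 = 6.14 × 10^-4.
At 25 °C, E = E° − (0.0592/n) log Q = 0.29 − (0.0592/2)(-3.212) = 0.290 + 0.095 = 0.385 V.

0.385 V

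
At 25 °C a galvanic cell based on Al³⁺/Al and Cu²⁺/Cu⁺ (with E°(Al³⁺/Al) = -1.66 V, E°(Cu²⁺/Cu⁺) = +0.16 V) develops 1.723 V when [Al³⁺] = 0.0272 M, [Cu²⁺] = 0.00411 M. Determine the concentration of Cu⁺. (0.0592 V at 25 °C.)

0.59 M

From the Nernst equation, log Q = n(E° − E)/0.0592 = 3(1.82 − 1.723)/0.0592 = 4.916, so Q = 8.23 × 10^4.
With Q = [Al³⁺]·[Cu⁺]^3/[Cu²⁺]^3 and the known concentrations, [Cu⁺]^3 in the numerator gives [Cu⁺] = 0.59 M.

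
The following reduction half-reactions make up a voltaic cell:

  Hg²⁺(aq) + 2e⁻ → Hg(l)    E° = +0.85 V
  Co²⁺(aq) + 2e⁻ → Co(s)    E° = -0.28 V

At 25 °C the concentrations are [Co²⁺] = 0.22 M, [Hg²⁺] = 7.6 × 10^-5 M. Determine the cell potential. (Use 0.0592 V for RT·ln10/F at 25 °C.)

The Hg²⁺/Hg couple has the higher reduction potential and acts as the cathode, so E°_cell = +0.85 − (-0.28) = 1.13 V.
Balancing electrons gives n = 2; the reaction quotient is Q = [Co²⁺]/[Hg²⁺] = 2890.
At 25 °C, E = E° − (0.0592/n) log Q = 1.13 − (0.0592/2)(3.462) = 1.130 − 0.102 = 1.028 V.

1.03 V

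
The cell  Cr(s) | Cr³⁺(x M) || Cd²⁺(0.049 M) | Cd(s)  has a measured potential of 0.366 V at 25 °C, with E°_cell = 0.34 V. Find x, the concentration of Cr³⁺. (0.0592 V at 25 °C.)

5.2 × 10^-4 M

From the Nernst equation, log Q = n(E° − E)/0.0592 = 6(0.34 − 0.366)/0.0592 = -2.635, so Q = 0.00232.
With Q = [Cr³⁺]^2/[Cd²⁺]^3 and the known concentrations, [Cr³⁺]^2 in the numerator gives [Cr³⁺] = 5.2 × 10^-4 M.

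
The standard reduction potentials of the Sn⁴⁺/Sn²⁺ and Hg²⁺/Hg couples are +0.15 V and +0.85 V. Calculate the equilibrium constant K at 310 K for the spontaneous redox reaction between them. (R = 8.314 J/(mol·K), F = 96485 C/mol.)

5.8 × 10^22

E°_cell = +0.85 − (+0.15) = 0.70 V, with n = 2 electrons transferred.
At equilibrium E = 0, so the Nernst equation gives ln K = nFE°/RT = (2)(96485)(0.70)/((8.314)(310)) = 52.41.
K = e^52.41 = 5.8 × 10^22.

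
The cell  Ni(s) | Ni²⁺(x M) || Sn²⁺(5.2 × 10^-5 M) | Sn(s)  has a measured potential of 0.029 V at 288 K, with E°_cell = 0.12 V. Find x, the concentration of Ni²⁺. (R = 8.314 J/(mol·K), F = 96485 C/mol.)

From the Nernst equation, ln Q = nF(E° − E)/RT = 2×96485×(0.12 − 0.029)/(8.314×288) = 7.334, so Q = 1530.
With Q = [Ni²⁺]/[Sn²⁺] and the known concentrations, [Ni²⁺] in the numerator gives [Ni²⁺] = 0.08 M.

0.08 M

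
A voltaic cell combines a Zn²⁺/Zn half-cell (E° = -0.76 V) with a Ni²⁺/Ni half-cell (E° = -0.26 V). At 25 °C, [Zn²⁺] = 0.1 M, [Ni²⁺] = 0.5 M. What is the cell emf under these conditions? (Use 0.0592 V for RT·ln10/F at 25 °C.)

The Ni²⁺/Ni couple has the higher reduction potential and acts as the cathode, so E°_cell = -0.26 − (-0.76) = 0.50 V.
Balancing electrons gives n = 2; the reaction quotient is Q = [Zn²⁺]/[Ni²⁺] = 0.200.
At 25 °C, E = E° − (0.0592/n) log Q = 0.50 − (0.0592/2)(-0.699) = 0.500 + 0.021 = 0.521 V.

0.521 V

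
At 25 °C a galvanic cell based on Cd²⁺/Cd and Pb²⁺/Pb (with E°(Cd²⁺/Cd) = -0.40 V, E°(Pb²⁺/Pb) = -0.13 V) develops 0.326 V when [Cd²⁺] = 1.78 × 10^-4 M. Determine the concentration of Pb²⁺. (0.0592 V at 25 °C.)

0.014 M

From the Nernst equation, log Q = n(E° − E)/0.0592 = 2(0.27 − 0.326)/0.0592 = -1.892, so Q = 0.0128.
With Q = [Cd²⁺]/[Pb²⁺] and the known concentrations, [Pb²⁺] in the denominator gives [Pb²⁺] = 0.014 M.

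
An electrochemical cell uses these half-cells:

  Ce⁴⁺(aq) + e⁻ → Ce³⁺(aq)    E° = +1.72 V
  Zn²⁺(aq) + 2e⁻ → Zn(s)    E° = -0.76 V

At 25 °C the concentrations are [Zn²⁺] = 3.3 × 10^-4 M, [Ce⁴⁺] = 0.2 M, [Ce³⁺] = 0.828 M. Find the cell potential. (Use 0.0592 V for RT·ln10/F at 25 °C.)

2.55 V

The Ce⁴⁺/Ce³⁺ couple has the higher reduction potential and acts as the cathode, so E°_cell = +1.72 − (-0.76) = 2.48 V.
Balancing electrons gives n = 2; the reaction quotient is Q = [Zn²⁺]·[Ce³⁺]^2/[Ce⁴⁺]^2 = 0.00566.
At 25 °C, E = E° − (0.0592/n) log Q = 2.48 − (0.0592/2)(-2.247) = 2.480 + 0.067 = 2.547 V.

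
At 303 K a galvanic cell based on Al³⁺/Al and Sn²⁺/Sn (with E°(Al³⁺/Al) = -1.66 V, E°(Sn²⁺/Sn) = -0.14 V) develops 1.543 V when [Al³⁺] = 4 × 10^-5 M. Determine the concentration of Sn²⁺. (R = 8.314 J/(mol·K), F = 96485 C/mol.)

From the Nernst equation, ln Q = nF(E° − E)/RT = 6×96485×(1.52 − 1.543)/(8.314×303) = -5.286, so Q = 0.00506.
With Q = [Al³⁺]^2/[Sn²⁺]^3 and the known concentrations, [Sn²⁺]^3 in the denominator gives [Sn²⁺] = 0.0068 M.

0.0068 M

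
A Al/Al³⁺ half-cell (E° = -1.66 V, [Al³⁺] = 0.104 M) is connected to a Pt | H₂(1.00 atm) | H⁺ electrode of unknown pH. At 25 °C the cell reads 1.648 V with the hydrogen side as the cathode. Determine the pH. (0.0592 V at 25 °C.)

pH = 0.53

E°_cell = 1.66 V and n = 6.
log Q = n(E° − E)/0.0592 = 6×(1.66 − 1.648)/0.0592 = 1.216.
With Q = [Al³⁺]^2·P(H₂)^3 / [H⁺]^6, solving for [H⁺] gives log[H⁺] = -0.530, so pH = 0.53.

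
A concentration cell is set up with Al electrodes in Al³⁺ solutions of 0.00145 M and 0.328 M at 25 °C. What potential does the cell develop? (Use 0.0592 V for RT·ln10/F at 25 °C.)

0.046 V

Both half-cells are Al³⁺/Al, so E°_cell = 0. The concentrated side is the cathode; the cell reaction moves Al³⁺ from high to low concentration with n = 3.
Q = [Al³⁺]_dilute/[Al³⁺]_conc = 0.00145/0.328 = 0.00442.
E = 0 − (0.0592/3) log Q = −(0.0592/3)(-2.355) = 0.0465 V.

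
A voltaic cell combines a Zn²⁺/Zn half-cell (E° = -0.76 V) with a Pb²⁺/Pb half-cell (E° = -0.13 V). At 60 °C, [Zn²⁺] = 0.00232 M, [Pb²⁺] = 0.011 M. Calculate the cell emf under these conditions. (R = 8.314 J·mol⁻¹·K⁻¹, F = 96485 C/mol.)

The Pb²⁺/Pb couple has the higher reduction potential and acts as the cathode, so E°_cell = -0.13 − (-0.76) = 0.63 V.
Balancing electrons gives n = 2; the reaction quotient is Q = [Zn²⁺]/[Pb²⁺] = 0.211.
E = E° − (RT/nF) ln Q = 0.63 − (8.314×333)/(2×96485) × (-1.556) = 0.630 + 0.022 = 0.652 V.

0.652 V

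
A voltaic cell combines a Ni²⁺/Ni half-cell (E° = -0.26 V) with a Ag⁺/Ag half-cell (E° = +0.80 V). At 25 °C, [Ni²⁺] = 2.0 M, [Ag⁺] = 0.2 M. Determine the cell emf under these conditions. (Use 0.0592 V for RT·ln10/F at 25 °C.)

1.01 V

The Ag⁺/Ag couple has the higher reduction potential and acts as the cathode, so E°_cell = +0.80 − (-0.26) = 1.06 V.
Balancing electrons gives n = 2; the reaction quotient is Q = [Ni²⁺]/[Ag⁺]^2 = 50.0.
At 25 °C, E = E° − (0.0592/n) log Q = 1.06 − (0.0592/2)(1.699) = 1.060 − 0.050 = 1.010 V.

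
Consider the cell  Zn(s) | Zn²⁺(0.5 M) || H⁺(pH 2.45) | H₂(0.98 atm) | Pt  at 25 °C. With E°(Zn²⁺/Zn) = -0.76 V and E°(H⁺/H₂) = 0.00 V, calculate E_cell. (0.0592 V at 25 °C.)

0.62 V

The hydrogen couple is the cathode, so E°_cell = 0.76 V; n = 2.
[H⁺] = 10^(−2.45) = 0.0035 M, and Q = [Zn²⁺]·P(H₂) / [H⁺]^2 = 3.89 × 10^4.
E = E° − (0.0592/2) log Q = 0.76 − (0.0592/2)(4.590) = 0.624 V.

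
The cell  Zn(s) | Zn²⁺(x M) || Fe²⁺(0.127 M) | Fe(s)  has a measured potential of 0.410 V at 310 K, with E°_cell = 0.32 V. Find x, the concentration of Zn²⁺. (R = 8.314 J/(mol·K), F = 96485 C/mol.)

From the Nernst equation, ln Q = nF(E° − E)/RT = 2×96485×(0.32 − 0.410)/(8.314×310) = -6.738, so Q = 0.00118.
With Q = [Zn²⁺]/[Fe²⁺] and the known concentrations, [Zn²⁺] in the numerator gives [Zn²⁺] = 1.5 × 10^-4 M.

1.5 × 10^-4 M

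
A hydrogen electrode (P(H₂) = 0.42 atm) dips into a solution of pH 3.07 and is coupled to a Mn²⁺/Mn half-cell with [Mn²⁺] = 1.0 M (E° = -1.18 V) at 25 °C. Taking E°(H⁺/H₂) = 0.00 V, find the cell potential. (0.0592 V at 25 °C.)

1.01 V

The hydrogen couple is the cathode, so E°_cell = 1.18 V; n = 2.
[H⁺] = 10^(−3.07) = 8.5 × 10^-4 M, and Q = [Mn²⁺]·P(H₂) / [H⁺]^2 = 5.8 × 10^5.
E = E° − (0.0592/2) log Q = 1.18 − (0.0592/2)(5.763) = 1.009 V.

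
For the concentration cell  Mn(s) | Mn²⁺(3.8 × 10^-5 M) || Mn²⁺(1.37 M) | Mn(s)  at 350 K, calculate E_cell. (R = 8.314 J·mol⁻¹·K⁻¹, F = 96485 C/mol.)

Both half-cells are Mn²⁺/Mn, so E°_cell = 0. The concentrated side is the cathode; the cell reaction moves Mn²⁺ from high to low concentration with n = 2.
Q = [Mn²⁺]_dilute/[Mn²⁺]_conc = 3.8 × 10^-5/1.37 = 2.77 × 10^-5.
E = 0 − (RT/nF) ln Q = −((8.314×350)/(2×96485))(-10.493) = 0.1582 V.

0.16 V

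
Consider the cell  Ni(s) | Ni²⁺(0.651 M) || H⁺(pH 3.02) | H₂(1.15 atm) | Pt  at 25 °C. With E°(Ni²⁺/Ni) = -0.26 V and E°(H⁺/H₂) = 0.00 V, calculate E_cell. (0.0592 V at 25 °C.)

0.085 V

The hydrogen couple is the cathode, so E°_cell = 0.26 V; n = 2.
[H⁺] = 10^(−3.02) = 9.5 × 10^-4 M, and Q = [Ni²⁺]·P(H₂) / [H⁺]^2 = 8.21 × 10^5.
E = E° − (0.0592/2) log Q = 0.26 − (0.0592/2)(5.914) = 0.085 V.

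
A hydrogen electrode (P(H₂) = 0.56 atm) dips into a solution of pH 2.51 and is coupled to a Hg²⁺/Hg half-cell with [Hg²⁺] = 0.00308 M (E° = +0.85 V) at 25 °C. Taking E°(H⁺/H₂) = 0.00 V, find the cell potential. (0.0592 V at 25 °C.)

0.92 V

The Hg²⁺/Hg couple is the cathode, so E°_cell = 0.85 V; n = 2.
[H⁺] = 10^(−2.51) = 0.0031 M, and Q = [H⁺]^2 / ([Hg²⁺]·P(H₂)) = 0.00554.
E = E° − (0.0592/2) log Q = 0.85 − (0.0592/2)(-2.257) = 0.917 V.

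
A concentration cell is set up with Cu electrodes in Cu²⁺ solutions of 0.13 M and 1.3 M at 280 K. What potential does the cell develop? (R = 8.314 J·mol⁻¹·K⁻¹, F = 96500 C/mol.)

Both half-cells are Cu²⁺/Cu, so E°_cell = 0. The concentrated side is the cathode; the cell reaction moves Cu²⁺ from high to low concentration with n = 2.
Q = [Cu²⁺]_dilute/[Cu²⁺]_conc = 0.13/1.3 = 0.100.
E = 0 − (RT/nF) ln Q = −((8.314×280)/(2×96500))(-2.303) = 0.0278 V.

0.028 V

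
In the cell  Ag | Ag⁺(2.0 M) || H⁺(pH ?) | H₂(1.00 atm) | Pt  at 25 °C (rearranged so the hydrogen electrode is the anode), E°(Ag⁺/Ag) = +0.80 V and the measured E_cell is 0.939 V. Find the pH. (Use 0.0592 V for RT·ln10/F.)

pH = 2.05

E°_cell = 0.80 V and n = 2.
log Q = n(E° − E)/0.0592 = 2×(0.80 − 0.939)/0.0592 = -4.696.
With Q = [H⁺]^2 / ([Ag⁺]^2·P(H₂)), solving for [H⁺] gives log[H⁺] = -2.047, so pH = 2.05.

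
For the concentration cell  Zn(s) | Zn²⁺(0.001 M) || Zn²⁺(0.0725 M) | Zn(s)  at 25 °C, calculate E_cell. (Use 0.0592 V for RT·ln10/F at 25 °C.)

Both half-cells are Zn²⁺/Zn, so E°_cell = 0. The concentrated side is the cathode; the cell reaction moves Zn²⁺ from high to low concentration with n = 2.
Q = [Zn²⁺]_dilute/[Zn²⁺]_conc = 0.001/0.0725 = 0.0138.
E = 0 − (0.0592/2) log Q = −(0.0592/2)(-1.860) = 0.0551 V.

0.055 V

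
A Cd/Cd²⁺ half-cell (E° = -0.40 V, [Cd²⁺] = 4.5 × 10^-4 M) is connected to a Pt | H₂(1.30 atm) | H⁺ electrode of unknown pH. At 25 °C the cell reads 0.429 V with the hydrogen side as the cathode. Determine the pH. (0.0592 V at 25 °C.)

E°_cell = 0.40 V and n = 2.
log Q = n(E° − E)/0.0592 = 2×(0.40 − 0.429)/0.0592 = -0.980.
With Q = [Cd²⁺]·P(H₂) / [H⁺]^2, solving for [H⁺] gives log[H⁺] = -1.127, so pH = 1.13.

pH = 1.13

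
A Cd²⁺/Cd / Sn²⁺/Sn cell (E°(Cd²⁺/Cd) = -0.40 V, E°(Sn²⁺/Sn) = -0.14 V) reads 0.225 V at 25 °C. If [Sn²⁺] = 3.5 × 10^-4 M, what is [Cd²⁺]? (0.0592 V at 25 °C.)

0.0053 M

From the Nernst equation, log Q = n(E° − E)/0.0592 = 2(0.26 − 0.225)/0.0592 = 1.182, so Q = 15.2.
With Q = [Cd²⁺]/[Sn²⁺] and the known concentrations, [Cd²⁺] in the numerator gives [Cd²⁺] = 0.0053 M.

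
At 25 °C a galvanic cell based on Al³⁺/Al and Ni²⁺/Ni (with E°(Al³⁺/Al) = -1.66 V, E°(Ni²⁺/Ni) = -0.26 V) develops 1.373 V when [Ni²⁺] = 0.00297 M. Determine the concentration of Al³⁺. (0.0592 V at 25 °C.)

From the Nernst equation, log Q = n(E° − E)/0.0592 = 6(1.40 − 1.373)/0.0592 = 2.736, so Q = 545.
With Q = [Al³⁺]^2/[Ni²⁺]^3 and the known concentrations, [Al³⁺]^2 in the numerator gives [Al³⁺] = 0.0038 M.

0.0038 M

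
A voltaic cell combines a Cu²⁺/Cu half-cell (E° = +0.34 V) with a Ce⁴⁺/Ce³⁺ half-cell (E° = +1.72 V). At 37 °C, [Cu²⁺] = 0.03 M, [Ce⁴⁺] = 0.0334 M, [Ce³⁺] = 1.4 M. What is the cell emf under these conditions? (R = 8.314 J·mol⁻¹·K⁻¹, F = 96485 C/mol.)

1.33 V

The Ce⁴⁺/Ce³⁺ couple has the higher reduction potential and acts as the cathode, so E°_cell = +1.72 − (+0.34) = 1.38 V.
Balancing electrons gives n = 2; the reaction quotient is Q = [Cu²⁺]·[Ce³⁺]^2/[Ce⁴⁺]^2 = 52.7.
E = E° − (RT/nF) ln Q = 1.38 − (8.314×310)/(2×96485) × (3.965) = 1.380 − 0.053 = 1.327 V.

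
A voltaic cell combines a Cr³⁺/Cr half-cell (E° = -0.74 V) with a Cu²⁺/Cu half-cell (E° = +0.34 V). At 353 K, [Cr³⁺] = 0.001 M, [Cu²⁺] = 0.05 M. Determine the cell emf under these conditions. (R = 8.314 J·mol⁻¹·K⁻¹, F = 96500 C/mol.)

The Cu²⁺/Cu couple has the higher reduction potential and acts as the cathode, so E°_cell = +0.34 − (-0.74) = 1.08 V.
Balancing electrons gives n = 6; the reaction quotient is Q = [Cr³⁺]^2/[Cu²⁺]^3 = 0.00800.
E = E° − (RT/nF) ln Q = 1.08 − (8.314×353)/(6×96500) × (-4.828) = 1.080 + 0.024 = 1.104 V.

1.10 V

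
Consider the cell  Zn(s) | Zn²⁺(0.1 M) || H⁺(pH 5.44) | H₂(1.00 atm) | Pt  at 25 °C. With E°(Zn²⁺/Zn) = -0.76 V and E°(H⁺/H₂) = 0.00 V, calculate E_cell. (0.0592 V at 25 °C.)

The hydrogen couple is the cathode, so E°_cell = 0.76 V; n = 2.
[H⁺] = 10^(−5.44) = 3.6 × 10^-6 M, and Q = [Zn²⁺]·P(H₂) / [H⁺]^2 = 7.59 × 10^9.
E = E° − (0.0592/2) log Q = 0.76 − (0.0592/2)(9.880) = 0.468 V.

0.47 V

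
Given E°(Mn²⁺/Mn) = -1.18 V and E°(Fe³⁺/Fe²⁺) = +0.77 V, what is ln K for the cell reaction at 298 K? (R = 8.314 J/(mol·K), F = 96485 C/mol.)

ln K = 151.9

E°_cell = +0.77 − (-1.18) = 1.95 V, with n = 2 electrons transferred.
At equilibrium E = 0, so the Nernst equation gives ln K = nFE°/RT = (2)(96485)(1.95)/((8.314)(298)) = 151.88.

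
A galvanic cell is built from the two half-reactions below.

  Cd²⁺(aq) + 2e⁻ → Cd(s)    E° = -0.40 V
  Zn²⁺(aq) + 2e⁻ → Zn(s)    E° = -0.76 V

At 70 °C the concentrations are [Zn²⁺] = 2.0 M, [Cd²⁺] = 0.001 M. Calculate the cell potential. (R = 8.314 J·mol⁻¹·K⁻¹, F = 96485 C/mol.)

The Cd²⁺/Cd couple has the higher reduction potential and acts as the cathode, so E°_cell = -0.40 − (-0.76) = 0.36 V.
Balancing electrons gives n = 2; the reaction quotient is Q = [Zn²⁺]/[Cd²⁺] = 2000.
E = E° − (RT/nF) ln Q = 0.36 − (8.314×343)/(2×96485) × (7.601) = 0.360 − 0.112 = 0.248 V.

0.248 V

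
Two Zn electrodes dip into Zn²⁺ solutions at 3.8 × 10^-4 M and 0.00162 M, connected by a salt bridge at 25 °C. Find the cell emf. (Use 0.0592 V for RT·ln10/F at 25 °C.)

0.019 V

Both half-cells are Zn²⁺/Zn, so E°_cell = 0. The concentrated side is the cathode; the cell reaction moves Zn²⁺ from high to low concentration with n = 2.
Q = [Zn²⁺]_dilute/[Zn²⁺]_conc = 3.8 × 10^-4/0.00162 = 0.235.
E = 0 − (0.0592/2) log Q = −(0.0592/2)(-0.630) = 0.0186 V.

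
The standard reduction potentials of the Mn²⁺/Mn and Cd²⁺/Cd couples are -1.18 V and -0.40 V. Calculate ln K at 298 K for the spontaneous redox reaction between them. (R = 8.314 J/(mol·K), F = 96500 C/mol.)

ln K = 60.8

E°_cell = -0.40 − (-1.18) = 0.78 V, with n = 2 electrons transferred.
At equilibrium E = 0, so the Nernst equation gives ln K = nFE°/RT = (2)(96500)(0.78)/((8.314)(298)) = 60.76.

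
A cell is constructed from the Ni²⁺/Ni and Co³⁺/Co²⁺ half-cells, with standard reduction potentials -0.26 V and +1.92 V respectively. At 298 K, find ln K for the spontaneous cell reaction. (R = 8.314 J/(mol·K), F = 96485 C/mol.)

ln K = 169.8

E°_cell = +1.92 − (-0.26) = 2.18 V, with n = 2 electrons transferred.
At equilibrium E = 0, so the Nernst equation gives ln K = nFE°/RT = (2)(96485)(2.18)/((8.314)(298)) = 169.79.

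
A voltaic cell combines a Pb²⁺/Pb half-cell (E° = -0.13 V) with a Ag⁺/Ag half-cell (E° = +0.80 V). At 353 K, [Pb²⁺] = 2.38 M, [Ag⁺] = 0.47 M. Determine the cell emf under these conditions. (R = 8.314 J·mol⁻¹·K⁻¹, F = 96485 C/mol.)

The Ag⁺/Ag couple has the higher reduction potential and acts as the cathode, so E°_cell = +0.80 − (-0.13) = 0.93 V.
Balancing electrons gives n = 2; the reaction quotient is Q = [Pb²⁺]/[Ag⁺]^2 = 10.8.
E = E° − (RT/nF) ln Q = 0.93 − (8.314×353)/(2×96485) × (2.377) = 0.930 − 0.036 = 0.894 V.

0.894 V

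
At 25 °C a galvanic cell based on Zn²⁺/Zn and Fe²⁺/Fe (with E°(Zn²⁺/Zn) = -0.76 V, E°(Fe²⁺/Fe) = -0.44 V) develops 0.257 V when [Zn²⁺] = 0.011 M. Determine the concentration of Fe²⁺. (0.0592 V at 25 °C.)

From the Nernst equation, log Q = n(E° − E)/0.0592 = 2(0.32 − 0.257)/0.0592 = 2.128, so Q = 134.
With Q = [Zn²⁺]/[Fe²⁺] and the known concentrations, [Fe²⁺] in the denominator gives [Fe²⁺] = 8.2 × 10^-5 M.

8.2 × 10^-5 M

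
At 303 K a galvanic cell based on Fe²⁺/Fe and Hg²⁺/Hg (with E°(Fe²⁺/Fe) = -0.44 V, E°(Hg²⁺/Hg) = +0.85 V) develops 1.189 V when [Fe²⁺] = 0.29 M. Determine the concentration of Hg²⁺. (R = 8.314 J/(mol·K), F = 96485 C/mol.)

1.3 × 10^-4 M

From the Nernst equation, ln Q = nF(E° − E)/RT = 2×96485×(1.29 − 1.189)/(8.314×303) = 7.737, so Q = 2290.
With Q = [Fe²⁺]/[Hg²⁺] and the known concentrations, [Hg²⁺] in the denominator gives [Hg²⁺] = 1.3 × 10^-4 M.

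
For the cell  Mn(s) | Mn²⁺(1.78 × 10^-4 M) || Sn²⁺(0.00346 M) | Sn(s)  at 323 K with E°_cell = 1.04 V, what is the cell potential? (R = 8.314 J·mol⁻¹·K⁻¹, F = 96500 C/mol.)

1.08 V

Balancing electrons gives n = 2; the reaction quotient is Q = [Mn²⁺]/[Sn²⁺] = 0.0514.
E = E° − (RT/nF) ln Q = 1.04 − (8.314×323)/(2×96500) × (-2.967) = 1.040 + 0.041 = 1.081 V.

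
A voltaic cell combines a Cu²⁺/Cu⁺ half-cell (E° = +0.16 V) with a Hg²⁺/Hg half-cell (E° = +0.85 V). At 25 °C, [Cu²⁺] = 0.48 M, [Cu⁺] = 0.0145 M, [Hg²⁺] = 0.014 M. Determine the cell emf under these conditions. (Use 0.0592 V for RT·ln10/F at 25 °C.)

The Hg²⁺/Hg couple has the higher reduction potential and acts as the cathode, so E°_cell = +0.85 − (+0.16) = 0.69 V.
Balancing electrons gives n = 2; the reaction quotient is Q = [Cu²⁺]^2/([Cu⁺]^2·[Hg²⁺]) = 7.83 × 10^4.
At 25 °C, E = E° − (0.0592/n) log Q = 0.69 − (0.0592/2)(4.894) = 0.690 − 0.145 = 0.545 V.

0.545 V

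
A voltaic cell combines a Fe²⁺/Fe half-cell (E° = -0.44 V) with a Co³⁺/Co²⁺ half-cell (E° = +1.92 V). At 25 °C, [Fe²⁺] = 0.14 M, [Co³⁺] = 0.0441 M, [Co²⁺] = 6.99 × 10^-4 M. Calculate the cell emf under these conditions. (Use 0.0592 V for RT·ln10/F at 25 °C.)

2.49 V

The Co³⁺/Co²⁺ couple has the higher reduction potential and acts as the cathode, so E°_cell = +1.92 − (-0.44) = 2.36 V.
Balancing electrons gives n = 2; the reaction quotient is Q = [Fe²⁺]·[Co²⁺]^2/[Co³⁺]^2 = 3.52 × 10^-5.
At 25 °C, E = E° − (0.0592/n) log Q = 2.36 − (0.0592/2)(-4.454) = 2.360 + 0.132 = 2.492 V.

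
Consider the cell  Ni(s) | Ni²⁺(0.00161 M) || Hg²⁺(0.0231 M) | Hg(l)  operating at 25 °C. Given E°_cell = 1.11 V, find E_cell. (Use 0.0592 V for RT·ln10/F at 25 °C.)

Balancing electrons gives n = 2; the reaction quotient is Q = [Ni²⁺]/[Hg²⁺] = 0.0697.
At 25 °C, E = E° − (0.0592/n) log Q = 1.11 − (0.0592/2)(-1.157) = 1.110 + 0.034 = 1.144 V.

1.14 V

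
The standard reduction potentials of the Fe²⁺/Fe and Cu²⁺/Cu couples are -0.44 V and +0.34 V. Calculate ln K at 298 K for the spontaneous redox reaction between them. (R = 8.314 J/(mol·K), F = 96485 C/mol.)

E°_cell = +0.34 − (-0.44) = 0.78 V, with n = 2 electrons transferred.
At equilibrium E = 0, so the Nernst equation gives ln K = nFE°/RT = (2)(96485)(0.78)/((8.314)(298)) = 60.75.

ln K = 60.8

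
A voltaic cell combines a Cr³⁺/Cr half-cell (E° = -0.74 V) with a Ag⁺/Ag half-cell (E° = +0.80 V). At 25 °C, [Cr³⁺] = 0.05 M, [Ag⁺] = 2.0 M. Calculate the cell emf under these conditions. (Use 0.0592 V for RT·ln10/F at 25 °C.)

The Ag⁺/Ag couple has the higher reduction potential and acts as the cathode, so E°_cell = +0.80 − (-0.74) = 1.54 V.
Balancing electrons gives n = 3; the reaction quotient is Q = [Cr³⁺]/[Ag⁺]^3 = 0.00625.
At 25 °C, E = E° − (0.0592/n) log Q = 1.54 − (0.0592/3)(-2.204) = 1.540 + 0.043 = 1.583 V.

1.58 V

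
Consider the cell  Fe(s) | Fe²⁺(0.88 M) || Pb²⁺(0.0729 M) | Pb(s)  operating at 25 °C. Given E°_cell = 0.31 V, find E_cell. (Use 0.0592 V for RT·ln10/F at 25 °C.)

0.278 V

Balancing electrons gives n = 2; the reaction quotient is Q = [Fe²⁺]/[Pb²⁺] = 12.1.
At 25 °C, E = E° − (0.0592/n) log Q = 0.31 − (0.0592/2)(1.082) = 0.310 − 0.032 = 0.278 V.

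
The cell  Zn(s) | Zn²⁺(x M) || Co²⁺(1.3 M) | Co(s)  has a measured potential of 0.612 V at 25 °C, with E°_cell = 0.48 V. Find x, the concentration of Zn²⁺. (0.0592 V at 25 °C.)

4.5 × 10^-5 M

From the Nernst equation, log Q = n(E° − E)/0.0592 = 2(0.48 − 0.612)/0.0592 = -4.459, so Q = 3.47 × 10^-5.
With Q = [Zn²⁺]/[Co²⁺] and the known concentrations, [Zn²⁺] in the numerator gives [Zn²⁺] = 4.5 × 10^-5 M.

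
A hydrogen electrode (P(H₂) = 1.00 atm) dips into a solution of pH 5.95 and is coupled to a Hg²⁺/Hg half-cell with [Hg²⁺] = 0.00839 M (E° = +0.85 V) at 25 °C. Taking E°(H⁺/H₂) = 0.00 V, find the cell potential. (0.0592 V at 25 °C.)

The Hg²⁺/Hg couple is the cathode, so E°_cell = 0.85 V; n = 2.
[H⁺] = 10^(−5.95) = 1.1 × 10^-6 M, and Q = [H⁺]^2 / ([Hg²⁺]·P(H₂)) = 1.5 × 10^-10.
E = E° − (0.0592/2) log Q = 0.85 − (0.0592/2)(-9.824) = 1.141 V.

1.14 V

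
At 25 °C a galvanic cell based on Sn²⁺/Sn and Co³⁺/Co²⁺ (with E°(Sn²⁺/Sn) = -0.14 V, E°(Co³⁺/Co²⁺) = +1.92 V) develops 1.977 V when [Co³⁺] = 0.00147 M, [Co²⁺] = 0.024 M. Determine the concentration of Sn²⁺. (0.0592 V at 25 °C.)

From the Nernst equation, log Q = n(E° − E)/0.0592 = 2(2.06 − 1.977)/0.0592 = 2.804, so Q = 637.
With Q = [Sn²⁺]·[Co²⁺]^2/[Co³⁺]^2 and the known concentrations, [Sn²⁺] in the numerator gives [Sn²⁺] = 2.4 M.

2.4 M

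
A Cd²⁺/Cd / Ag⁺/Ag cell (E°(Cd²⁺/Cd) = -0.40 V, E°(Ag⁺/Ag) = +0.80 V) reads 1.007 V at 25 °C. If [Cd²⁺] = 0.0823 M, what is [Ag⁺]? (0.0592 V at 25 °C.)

1.6 × 10^-4 M

From the Nernst equation, log Q = n(E° − E)/0.0592 = 2(1.20 − 1.007)/0.0592 = 6.520, so Q = 3.31 × 10^6.
With Q = [Cd²⁺]/[Ag⁺]^2 and the known concentrations, [Ag⁺]^2 in the denominator gives [Ag⁺] = 1.6 × 10^-4 M.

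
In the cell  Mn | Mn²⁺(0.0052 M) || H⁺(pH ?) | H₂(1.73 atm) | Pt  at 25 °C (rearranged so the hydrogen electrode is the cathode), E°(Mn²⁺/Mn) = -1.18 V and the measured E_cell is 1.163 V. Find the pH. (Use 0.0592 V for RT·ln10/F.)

E°_cell = 1.18 V and n = 2.
log Q = n(E° − E)/0.0592 = 2×(1.18 − 1.163)/0.0592 = 0.574.
With Q = [Mn²⁺]·P(H₂) / [H⁺]^2, solving for [H⁺] gives log[H⁺] = -1.310, so pH = 1.31.

pH = 1.31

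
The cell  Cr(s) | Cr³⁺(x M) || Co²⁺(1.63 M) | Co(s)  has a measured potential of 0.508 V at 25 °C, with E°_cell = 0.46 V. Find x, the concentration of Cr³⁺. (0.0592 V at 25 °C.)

0.0077 M

From the Nernst equation, log Q = n(E° − E)/0.0592 = 6(0.46 − 0.508)/0.0592 = -4.865, so Q = 1.37 × 10^-5.
With Q = [Cr³⁺]^2/[Co²⁺]^3 and the known concentrations, [Cr³⁺]^2 in the numerator gives [Cr³⁺] = 0.0077 M.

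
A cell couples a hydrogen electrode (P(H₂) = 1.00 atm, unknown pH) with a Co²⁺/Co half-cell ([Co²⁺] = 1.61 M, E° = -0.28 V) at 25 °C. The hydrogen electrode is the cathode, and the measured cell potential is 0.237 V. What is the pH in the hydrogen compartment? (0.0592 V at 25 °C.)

pH = 0.62

E°_cell = 0.28 V and n = 2.
log Q = n(E° − E)/0.0592 = 2×(0.28 − 0.237)/0.0592 = 1.453.
With Q = [Co²⁺]·P(H₂) / [H⁺]^2, solving for [H⁺] gives log[H⁺] = -0.623, so pH = 0.62.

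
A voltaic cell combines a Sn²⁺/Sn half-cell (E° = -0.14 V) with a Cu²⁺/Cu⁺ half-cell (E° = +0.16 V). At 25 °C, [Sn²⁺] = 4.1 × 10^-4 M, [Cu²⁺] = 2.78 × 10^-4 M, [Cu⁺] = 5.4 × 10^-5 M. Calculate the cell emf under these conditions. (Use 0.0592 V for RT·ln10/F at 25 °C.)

0.442 V

The Cu²⁺/Cu⁺ couple has the higher reduction potential and acts as the cathode, so E°_cell = +0.16 − (-0.14) = 0.30 V.
Balancing electrons gives n = 2; the reaction quotient is Q = [Sn²⁺]·[Cu⁺]^2/[Cu²⁺]^2 = 1.55 × 10^-5.
At 25 °C, E = E° − (0.0592/n) log Q = 0.30 − (0.0592/2)(-4.811) = 0.300 + 0.142 = 0.442 V.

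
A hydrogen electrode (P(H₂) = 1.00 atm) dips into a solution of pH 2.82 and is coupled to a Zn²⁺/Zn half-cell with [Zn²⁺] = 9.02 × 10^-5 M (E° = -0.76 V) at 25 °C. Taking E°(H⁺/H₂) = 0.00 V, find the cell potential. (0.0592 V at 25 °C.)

The hydrogen couple is the cathode, so E°_cell = 0.76 V; n = 2.
[H⁺] = 10^(−2.82) = 0.0015 M, and Q = [Zn²⁺]·P(H₂) / [H⁺]^2 = 39.4.
E = E° − (0.0592/2) log Q = 0.76 − (0.0592/2)(1.595) = 0.713 V.

0.71 V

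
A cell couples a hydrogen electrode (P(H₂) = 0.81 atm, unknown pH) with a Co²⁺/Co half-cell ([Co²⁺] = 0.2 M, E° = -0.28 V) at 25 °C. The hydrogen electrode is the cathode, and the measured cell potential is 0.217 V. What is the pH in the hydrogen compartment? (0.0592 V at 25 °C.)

pH = 1.46

E°_cell = 0.28 V and n = 2.
log Q = n(E° − E)/0.0592 = 2×(0.28 − 0.217)/0.0592 = 2.128.
With Q = [Co²⁺]·P(H₂) / [H⁺]^2, solving for [H⁺] gives log[H⁺] = -1.459, so pH = 1.46.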